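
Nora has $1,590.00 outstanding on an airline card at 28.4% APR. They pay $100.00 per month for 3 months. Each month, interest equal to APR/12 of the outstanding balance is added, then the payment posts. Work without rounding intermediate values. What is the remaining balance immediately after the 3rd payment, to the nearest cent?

Monthly rate r = 28.4%/12 = 2.36667% = 0.0236667.
Each month: B ← B·(1+r) − $100.00.
Month 1: interest $37.63; balance after payment $1,527.63.
Month 2: interest $36.15; balance after payment $1,463.78.
Month 3: interest $34.64; balance after payment $1,398.43.

$1,398.43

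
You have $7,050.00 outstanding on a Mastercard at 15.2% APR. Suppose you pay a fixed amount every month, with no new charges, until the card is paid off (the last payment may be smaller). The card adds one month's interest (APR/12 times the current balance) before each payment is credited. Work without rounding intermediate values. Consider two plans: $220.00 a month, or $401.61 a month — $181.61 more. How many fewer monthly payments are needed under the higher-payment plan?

Monthly rate r = 15.2%/12 = 1.26667% = 0.0126667.
At $220.00/mo: n = ⌈−ln(1 − rB₀/P)/ln(1+r)⌉ = 42 payments (last $81.62); total interest = total paid − $7,050.00 = $2,051.62.
At $401.61/mo: 20 payments (last $393.46); total interest $974.05.
Payments saved = 42 − 20 = 22.

22 fewer payments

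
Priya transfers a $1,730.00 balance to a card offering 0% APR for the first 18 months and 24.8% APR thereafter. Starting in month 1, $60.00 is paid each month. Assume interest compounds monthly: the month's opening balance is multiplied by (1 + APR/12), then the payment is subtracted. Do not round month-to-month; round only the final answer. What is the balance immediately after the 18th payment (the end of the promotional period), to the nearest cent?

Promo months 1–18 at r₀ = 0%/12 = 0; months 19+ at r₁ = 24.8%/12 = 0.0206667.
After month 18 (no interest yet): B = $1,730.00 − 18·$60.00 = $650.00.

$650.00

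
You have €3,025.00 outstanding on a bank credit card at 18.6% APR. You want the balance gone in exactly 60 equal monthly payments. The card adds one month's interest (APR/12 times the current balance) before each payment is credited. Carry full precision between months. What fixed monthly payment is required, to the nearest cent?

€77.81

Monthly rate r = 18.6%/12 = 1.55% = 0.0155.
Level-payment amortization: P = B₀·r / (1 − (1+r)^(−n)) = 3025.00·0.0155 / (1 − 1.0155^(−60)).
Denominator 1 − (1+r)^(−60) = 0.602621528.
P = 46.8875 / 0.602621528 ≈ 77.81.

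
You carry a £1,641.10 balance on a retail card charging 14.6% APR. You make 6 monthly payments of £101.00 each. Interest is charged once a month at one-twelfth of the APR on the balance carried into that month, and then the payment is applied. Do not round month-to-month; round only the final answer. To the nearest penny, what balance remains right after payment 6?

Monthly rate r = 14.6%/12 = 1.21667% = 0.0121667.
Each month: B ← B·(1+r) − £101.00.
Month 1: interest £19.97; balance after payment £1,560.07.
Month 2: interest £18.98; balance after payment £1,478.05.
Month 3: interest £17.98; balance after payment £1,395.03.
Month 4: interest £16.97; balance after payment £1,311.00.
Month 5: interest £15.95; balance after payment £1,225.95.
Month 6: interest £14.92; balance after payment £1,139.87.

£1,139.87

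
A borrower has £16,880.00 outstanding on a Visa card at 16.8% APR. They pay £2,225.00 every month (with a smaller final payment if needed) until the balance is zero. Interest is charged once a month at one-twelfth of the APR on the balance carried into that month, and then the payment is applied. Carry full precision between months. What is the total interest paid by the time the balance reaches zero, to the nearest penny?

£1,091.15

Monthly rate r = 16.8%/12 = 1.4% = 0.014.
Payoff takes n = ⌈−ln(1 − rB₀/P)/ln(1+r)⌉ = ⌈8.076⌉ = 9 payments; the last is £171.15.
Total paid = 8·£2,225.00 + £171.15 = £17,971.15.
Total interest = total paid − principal = £17,971.15 − £16,880.00 = £1,091.15.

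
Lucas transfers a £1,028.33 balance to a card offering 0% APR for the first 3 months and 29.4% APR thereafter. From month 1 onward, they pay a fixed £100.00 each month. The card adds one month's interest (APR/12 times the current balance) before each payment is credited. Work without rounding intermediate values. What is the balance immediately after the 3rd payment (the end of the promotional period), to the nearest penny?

£728.33

Promo months 1–3 at r₀ = 0%/12 = 0; months 4+ at r₁ = 29.4%/12 = 0.0245.
After month 3 (no interest yet): B = £1,028.33 − 3·£100.00 = £728.33.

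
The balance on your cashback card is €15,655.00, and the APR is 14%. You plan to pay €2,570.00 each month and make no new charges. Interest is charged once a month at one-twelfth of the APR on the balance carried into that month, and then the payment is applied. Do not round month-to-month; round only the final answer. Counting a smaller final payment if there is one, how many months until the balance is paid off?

Monthly rate r = 14%/12 = 1.16667% = 0.0116667.
Recurrence: B ← B·(1+r) − €2,570.00.
Month 1: interest €182.64; balance after payment €13,267.64.
Month 2: interest €154.79; balance after payment €10,852.43.
Closed form: n = −ln(1 − rB₀/P)/ln(1+r) = −ln(0.92893)/ln(1.01167) ≈ 6.356, so the balance reaches zero during payment 7.

7 payments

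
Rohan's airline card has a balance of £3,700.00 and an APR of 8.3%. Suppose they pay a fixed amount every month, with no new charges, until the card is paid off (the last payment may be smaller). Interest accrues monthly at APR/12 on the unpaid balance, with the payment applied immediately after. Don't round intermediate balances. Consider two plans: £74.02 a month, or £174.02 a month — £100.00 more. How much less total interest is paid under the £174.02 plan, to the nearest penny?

£540.00

Monthly rate r = 8.3%/12 = 0.691667% = 0.00691667.
At £74.02/mo: n = ⌈−ln(1 − rB₀/P)/ln(1+r)⌉ = 62 payments (last £40.72); total interest = total paid − £3,700.00 = £855.94.
At £174.02/mo: 24 payments (last £13.48); total interest £315.94.
Interest saved = £855.94 − £315.94 = £540.00.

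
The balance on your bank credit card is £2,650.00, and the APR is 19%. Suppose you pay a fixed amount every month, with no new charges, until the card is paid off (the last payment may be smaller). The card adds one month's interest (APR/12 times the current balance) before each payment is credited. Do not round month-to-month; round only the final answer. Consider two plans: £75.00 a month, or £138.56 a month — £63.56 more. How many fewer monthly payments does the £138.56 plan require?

Monthly rate r = 19%/12 = 1.58333% = 0.0158333.
At £75.00/mo: n = ⌈−ln(1 − rB₀/P)/ln(1+r)⌉ = 53 payments (last £13.62); total interest = total paid − £2,650.00 = £1,263.62.
At £138.56/mo: 23 payments (last £133.25); total interest £531.57.
Payments saved = 53 − 23 = 30.

30 fewer payments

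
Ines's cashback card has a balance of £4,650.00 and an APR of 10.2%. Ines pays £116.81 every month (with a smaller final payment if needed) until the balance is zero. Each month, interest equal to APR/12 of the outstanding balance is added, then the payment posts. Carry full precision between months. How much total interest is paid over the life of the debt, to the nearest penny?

Monthly rate r = 10.2%/12 = 0.85% = 0.0085.
Payoff takes n = ⌈−ln(1 − rB₀/P)/ln(1+r)⌉ = ⌈48.800⌉ = 49 payments; the last is £93.55.
Total paid = 48·£116.81 + £93.55 = £5,700.43.
Total interest = total paid − principal = £5,700.43 − £4,650.00 = £1,050.43.

£1,050.43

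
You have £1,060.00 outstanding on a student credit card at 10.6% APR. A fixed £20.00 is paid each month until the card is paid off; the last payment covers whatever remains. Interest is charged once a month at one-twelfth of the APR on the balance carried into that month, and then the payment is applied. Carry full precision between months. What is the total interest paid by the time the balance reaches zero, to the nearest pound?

Monthly rate r = 10.6%/12 = 0.883333% = 0.00883333.
Payoff takes n = ⌈−ln(1 − rB₀/P)/ln(1+r)⌉ = ⌈71.797⌉ = 72 payments; the last is £15.96.
Total paid = 71·£20.00 + £15.96 = £1,435.96.
Total interest = total paid − principal = £1,435.96 − £1,060.00 = £375.96.

£376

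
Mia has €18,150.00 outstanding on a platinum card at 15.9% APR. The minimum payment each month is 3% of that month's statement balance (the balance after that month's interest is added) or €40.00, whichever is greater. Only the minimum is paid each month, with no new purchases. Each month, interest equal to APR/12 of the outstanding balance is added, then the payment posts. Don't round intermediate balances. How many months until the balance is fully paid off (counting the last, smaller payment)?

196 months

Monthly rate r = 15.9%/12 = 1.325% = 0.01325.
While 3% of the post-interest balance exceeds €40.00, each month B ← (B·(1+r))·(1 − 0.03), i.e. B shrinks by the factor (1+r)·0.97 = 0.98285.
This holds for months 1–152. Entering month 153 the balance is €1,309.50; 3% of the post-interest balance is now below €40.00, so the flat €40.00 minimum applies from here.
From month 153 a fixed €40.00 at rate r clears €1,309.50 in 44 more payments. Total: 152 + 44 = 196 months.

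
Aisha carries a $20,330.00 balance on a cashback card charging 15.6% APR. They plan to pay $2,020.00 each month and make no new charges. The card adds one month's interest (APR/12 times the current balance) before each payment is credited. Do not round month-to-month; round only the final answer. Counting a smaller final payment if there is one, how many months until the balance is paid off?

11 payments

Monthly rate r = 15.6%/12 = 1.3% = 0.013.
Recurrence: B ← B·(1+r) − $2,020.00.
Month 1: interest $264.29; balance after payment $18,574.29.
Month 2: interest $241.47; balance after payment $16,795.76.
Closed form: n = −ln(1 − rB₀/P)/ln(1+r) = −ln(0.86916)/ln(1.013) ≈ 10.856, so the balance reaches zero during payment 11.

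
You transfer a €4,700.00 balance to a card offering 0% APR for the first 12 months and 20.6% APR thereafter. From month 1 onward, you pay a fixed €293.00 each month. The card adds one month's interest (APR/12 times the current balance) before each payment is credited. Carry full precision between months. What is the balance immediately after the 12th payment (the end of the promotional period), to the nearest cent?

€1,184.00

Promo months 1–12 at r₀ = 0%/12 = 0; months 13+ at r₁ = 20.6%/12 = 0.0171667.
After month 12 (no interest yet): B = €4,700.00 − 12·€293.00 = €1,184.00.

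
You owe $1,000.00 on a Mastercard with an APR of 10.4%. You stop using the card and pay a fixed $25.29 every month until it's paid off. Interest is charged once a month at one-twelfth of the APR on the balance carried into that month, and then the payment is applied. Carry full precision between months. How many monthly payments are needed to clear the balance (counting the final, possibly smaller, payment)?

49 months

Monthly rate r = 10.4%/12 = 0.866667% = 0.00866667.
Recurrence: B ← B·(1+r) − $25.29.
Month 1: interest $8.67; balance after payment $983.38.
Month 2: interest $8.52; balance after payment $966.61.
Closed form: n = −ln(1 − rB₀/P)/ln(1+r) = −ln(0.65731)/ln(1.00867) ≈ 48.625, so the balance reaches zero during payment 49.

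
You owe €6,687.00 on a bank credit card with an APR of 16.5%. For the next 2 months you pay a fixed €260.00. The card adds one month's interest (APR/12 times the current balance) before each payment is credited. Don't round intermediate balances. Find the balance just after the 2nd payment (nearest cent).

€6,348.58

Monthly rate r = 16.5%/12 = 1.375% = 0.01375.
Each month: B ← B·(1+r) − €260.00.
Month 1: interest €91.95; balance after payment €6,518.95.
Month 2: interest €89.64; balance after payment €6,348.58.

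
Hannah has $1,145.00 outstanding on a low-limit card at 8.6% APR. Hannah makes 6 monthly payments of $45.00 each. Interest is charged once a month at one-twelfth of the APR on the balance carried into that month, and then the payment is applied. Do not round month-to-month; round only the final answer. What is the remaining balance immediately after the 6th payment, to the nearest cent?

Monthly rate r = 8.6%/12 = 0.716667% = 0.00716667.
Each month: B ← B·(1+r) − $45.00.
Month 1: interest $8.21; balance after payment $1,108.21.
Month 2: interest $7.94; balance after payment $1,071.15.
Month 3: interest $7.68; balance after payment $1,033.82.
Month 4: interest $7.41; balance after payment $996.23.
Month 5: interest $7.14; balance after payment $958.37.
Month 6: interest $6.87; balance after payment $920.24.

$920.24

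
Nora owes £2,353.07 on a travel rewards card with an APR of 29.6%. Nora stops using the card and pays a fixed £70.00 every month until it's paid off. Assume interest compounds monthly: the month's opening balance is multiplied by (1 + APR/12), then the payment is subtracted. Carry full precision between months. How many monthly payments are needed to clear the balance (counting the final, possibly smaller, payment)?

Monthly rate r = 29.6%/12 = 2.46667% = 0.0246667.
Recurrence: B ← B·(1+r) − £70.00.
Month 1: interest £58.04; balance after payment £2,341.11.
Month 2: interest £57.75; balance after payment £2,328.86.
Closed form: n = −ln(1 − rB₀/P)/ln(1+r) = −ln(0.17082)/ln(1.02467) ≈ 72.520, so the balance reaches zero during payment 73.

73 payments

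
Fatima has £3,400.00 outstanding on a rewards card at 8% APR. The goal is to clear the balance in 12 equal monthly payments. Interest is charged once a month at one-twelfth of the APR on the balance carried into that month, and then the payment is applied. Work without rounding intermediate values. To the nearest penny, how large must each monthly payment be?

Monthly rate r = 8%/12 = 0.666667% = 0.00666667.
Level-payment amortization: P = B₀·r / (1 − (1+r)^(−n)) = 3400.00·0.00666667 / (1 − 1.00667^(−12)).
Denominator 1 − (1+r)^(−12) = 0.0766385453.
P = 22.6667 / 0.0766385453 ≈ 295.76.

£295.76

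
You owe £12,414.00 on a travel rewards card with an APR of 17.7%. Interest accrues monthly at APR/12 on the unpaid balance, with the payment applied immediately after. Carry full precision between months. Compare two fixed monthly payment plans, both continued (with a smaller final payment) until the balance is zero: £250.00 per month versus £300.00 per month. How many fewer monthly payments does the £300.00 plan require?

26 fewer payments

Monthly rate r = 17.7%/12 = 1.475% = 0.01475.
At £250.00/mo: n = ⌈−ln(1 − rB₀/P)/ln(1+r)⌉ = 91 payments (last £9.53); total interest = total paid − £12,414.00 = £10,095.53.
At £300.00/mo: 65 payments (last £111.43); total interest £6,897.43.
Payments saved = 91 − 65 = 26.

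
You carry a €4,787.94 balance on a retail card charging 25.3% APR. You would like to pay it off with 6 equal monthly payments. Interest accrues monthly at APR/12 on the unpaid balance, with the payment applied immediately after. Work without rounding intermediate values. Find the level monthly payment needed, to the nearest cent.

€857.90

Monthly rate r = 25.3%/12 = 2.10833% = 0.0210833.
Level-payment amortization: P = B₀·r / (1 − (1+r)^(−n)) = 4787.94·0.0210833 / (1 − 1.02108^(−6)).
Denominator 1 − (1+r)^(−6) = 0.117666283.
P = 100.946 / 0.117666283 ≈ 857.90.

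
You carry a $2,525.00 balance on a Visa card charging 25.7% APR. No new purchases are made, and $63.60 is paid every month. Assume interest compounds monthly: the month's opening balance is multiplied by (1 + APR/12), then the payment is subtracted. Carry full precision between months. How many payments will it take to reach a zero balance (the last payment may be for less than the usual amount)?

Monthly rate r = 25.7%/12 = 2.14167% = 0.0214167.
Recurrence: B ← B·(1+r) − $63.60.
Month 1: interest $54.08; balance after payment $2,515.48.
Month 2: interest $53.87; balance after payment $2,505.75.
Closed form: n = −ln(1 − rB₀/P)/ln(1+r) = −ln(0.14973)/ln(1.02142) ≈ 89.611, so the balance reaches zero during payment 90.

90 months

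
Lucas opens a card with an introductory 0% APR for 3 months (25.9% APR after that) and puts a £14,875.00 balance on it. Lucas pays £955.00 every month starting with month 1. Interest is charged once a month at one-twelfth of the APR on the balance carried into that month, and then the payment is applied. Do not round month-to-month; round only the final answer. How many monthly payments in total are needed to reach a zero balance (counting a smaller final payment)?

Promo months 1–3 at r₀ = 0%/12 = 0; months 4+ at r₁ = 25.9%/12 = 0.0215833.
After month 3 (no interest yet): B = £14,875.00 − 3·£955.00 = £12,010.00.
Then at r₁ with £955.00/mo: n₂ = −ln(1 − r₁·B/P)/ln(1+r₁) ≈ 14.83 → 15 more payments.

18 months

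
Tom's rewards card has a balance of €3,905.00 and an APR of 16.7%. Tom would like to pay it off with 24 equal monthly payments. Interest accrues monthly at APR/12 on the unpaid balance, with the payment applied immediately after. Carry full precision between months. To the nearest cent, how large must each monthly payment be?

€192.51

Monthly rate r = 16.7%/12 = 1.39167% = 0.0139167.
Level-payment amortization: P = B₀·r / (1 − (1+r)^(−n)) = 3905.00·0.0139167 / (1 − 1.01392^(−24)).
Denominator 1 − (1+r)^(−24) = 0.28229543.
P = 54.3446 / 0.28229543 ≈ 192.51.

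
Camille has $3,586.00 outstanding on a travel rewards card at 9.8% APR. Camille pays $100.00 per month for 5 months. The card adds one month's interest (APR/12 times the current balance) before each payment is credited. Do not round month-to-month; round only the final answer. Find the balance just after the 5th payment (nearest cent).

Monthly rate r = 9.8%/12 = 0.816667% = 0.00816667.
Each month: B ← B·(1+r) − $100.00.
Month 1: interest $29.29; balance after payment $3,515.29.
Month 2: interest $28.71; balance after payment $3,443.99.
Month 3: interest $28.13; balance after payment $3,372.12.
Month 4: interest $27.54; balance after payment $3,299.66.
Month 5: interest $26.95; balance after payment $3,226.61.

$3,226.61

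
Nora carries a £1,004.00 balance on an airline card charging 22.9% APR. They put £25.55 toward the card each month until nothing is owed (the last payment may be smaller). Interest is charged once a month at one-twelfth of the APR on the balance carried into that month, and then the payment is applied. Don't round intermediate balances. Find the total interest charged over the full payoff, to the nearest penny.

£869.17

Monthly rate r = 22.9%/12 = 1.90833% = 0.0190833.
Payoff takes n = ⌈−ln(1 − rB₀/P)/ln(1+r)⌉ = ⌈73.312⌉ = 74 payments; the last is £8.02.
Total paid = 73·£25.55 + £8.02 = £1,873.17.
Total interest = total paid − principal = £1,873.17 − £1,004.00 = £869.17.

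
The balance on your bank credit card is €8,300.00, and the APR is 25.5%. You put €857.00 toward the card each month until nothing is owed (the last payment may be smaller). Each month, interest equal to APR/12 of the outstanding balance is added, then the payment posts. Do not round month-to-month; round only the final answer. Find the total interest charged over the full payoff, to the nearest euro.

Monthly rate r = 25.5%/12 = 2.125% = 0.02125.
Payoff takes n = ⌈−ln(1 − rB₀/P)/ln(1+r)⌉ = ⌈10.958⌉ = 11 payments; the last is €821.71.
Total paid = 10·€857.00 + €821.71 = €9,391.71.
Total interest = total paid − principal = €9,391.71 − €8,300.00 = €1,091.71.

€1,092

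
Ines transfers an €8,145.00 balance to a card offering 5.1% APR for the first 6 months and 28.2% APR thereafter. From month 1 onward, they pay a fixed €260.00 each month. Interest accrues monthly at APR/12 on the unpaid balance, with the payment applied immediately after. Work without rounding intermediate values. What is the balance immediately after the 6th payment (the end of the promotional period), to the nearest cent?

Promo months 1–6 at r₀ = 5.1%/12 = 0.00425; months 7+ at r₁ = 28.2%/12 = 0.0235.
After month 6: iterate B ← B·(1+r₀) − €260.00 for 6 months → €6,778.25.

€6,778.25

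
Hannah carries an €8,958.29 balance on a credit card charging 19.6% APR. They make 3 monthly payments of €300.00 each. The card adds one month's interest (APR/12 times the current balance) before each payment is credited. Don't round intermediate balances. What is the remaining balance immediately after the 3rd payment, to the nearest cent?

€8,489.67

Monthly rate r = 19.6%/12 = 1.63333% = 0.0163333.
Each month: B ← B·(1+r) − €300.00.
Month 1: interest €146.32; balance after payment €8,804.61.
Month 2: interest €143.81; balance after payment €8,648.42.
Month 3: interest €141.26; balance after payment €8,489.67.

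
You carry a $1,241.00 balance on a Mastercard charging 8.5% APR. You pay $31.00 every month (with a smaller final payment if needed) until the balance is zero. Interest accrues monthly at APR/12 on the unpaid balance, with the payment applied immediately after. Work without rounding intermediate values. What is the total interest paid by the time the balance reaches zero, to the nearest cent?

$223.58

Monthly rate r = 8.5%/12 = 0.708333% = 0.00708333.
Payoff takes n = ⌈−ln(1 − rB₀/P)/ln(1+r)⌉ = ⌈47.244⌉ = 48 payments; the last is $7.58.
Total paid = 47·$31.00 + $7.58 = $1,464.58.
Total interest = total paid − principal = $1,464.58 − $1,241.00 = $223.58.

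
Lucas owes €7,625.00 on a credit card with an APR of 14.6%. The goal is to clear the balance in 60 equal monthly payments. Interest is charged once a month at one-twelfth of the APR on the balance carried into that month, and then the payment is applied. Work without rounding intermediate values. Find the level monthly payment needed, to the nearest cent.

Monthly rate r = 14.6%/12 = 1.21667% = 0.0121667.
Level-payment amortization: P = B₀·r / (1 − (1+r)^(−n)) = 7625.00·0.0121667 / (1 − 1.01217^(−60)).
Denominator 1 − (1+r)^(−60) = 0.515963451.
P = 92.7708 / 0.515963451 ≈ 179.80.

€179.80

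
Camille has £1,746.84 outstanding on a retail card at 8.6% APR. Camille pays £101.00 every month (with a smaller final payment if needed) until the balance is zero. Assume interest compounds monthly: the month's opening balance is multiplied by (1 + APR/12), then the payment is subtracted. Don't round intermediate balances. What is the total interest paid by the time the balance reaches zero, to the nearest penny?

£124.90

Monthly rate r = 8.6%/12 = 0.716667% = 0.00716667.
Payoff takes n = ⌈−ln(1 − rB₀/P)/ln(1+r)⌉ = ⌈18.531⌉ = 19 payments; the last is £53.74.
Total paid = 18·£101.00 + £53.74 = £1,871.74.
Total interest = total paid − principal = £1,871.74 − £1,746.84 = £124.90.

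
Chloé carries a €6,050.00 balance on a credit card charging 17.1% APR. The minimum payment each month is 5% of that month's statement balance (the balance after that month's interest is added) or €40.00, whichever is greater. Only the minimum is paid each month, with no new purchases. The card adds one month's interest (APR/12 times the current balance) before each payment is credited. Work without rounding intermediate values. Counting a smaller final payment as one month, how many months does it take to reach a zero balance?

Monthly rate r = 17.1%/12 = 1.425% = 0.01425.
While 5% of the post-interest balance exceeds €40.00, each month B ← (B·(1+r))·(1 − 0.05), i.e. B shrinks by the factor (1+r)·0.95 = 0.96354.
This holds for months 1–55. Entering month 56 the balance is €784.39; 5% of the post-interest balance is now below €40.00, so the flat €40.00 minimum applies from here.
From month 56 a fixed €40.00 at rate r clears €784.39 in 24 more payments. Total: 55 + 24 = 79 months.

79 months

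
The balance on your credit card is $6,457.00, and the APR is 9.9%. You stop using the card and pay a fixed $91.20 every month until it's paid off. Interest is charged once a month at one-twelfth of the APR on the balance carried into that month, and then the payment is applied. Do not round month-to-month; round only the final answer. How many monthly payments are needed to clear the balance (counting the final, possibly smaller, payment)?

Monthly rate r = 9.9%/12 = 0.825% = 0.00825.
Recurrence: B ← B·(1+r) − $91.20.
Month 1: interest $53.27; balance after payment $6,419.07.
Month 2: interest $52.96; balance after payment $6,380.83.
Closed form: n = −ln(1 − rB₀/P)/ln(1+r) = −ln(0.4159)/ln(1.00825) ≈ 106.780, so the balance reaches zero during payment 107.

107 months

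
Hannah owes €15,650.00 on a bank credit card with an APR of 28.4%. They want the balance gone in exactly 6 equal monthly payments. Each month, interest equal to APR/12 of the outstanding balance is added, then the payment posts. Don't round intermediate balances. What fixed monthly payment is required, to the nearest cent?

€2,828.60

Monthly rate r = 28.4%/12 = 2.36667% = 0.0236667.
Level-payment amortization: P = B₀·r / (1 − (1+r)^(−n)) = 15650.00·0.0236667 / (1 − 1.02367^(−6)).
Denominator 1 − (1+r)^(−6) = 0.130942264.
P = 370.383 / 0.130942264 ≈ 2828.60.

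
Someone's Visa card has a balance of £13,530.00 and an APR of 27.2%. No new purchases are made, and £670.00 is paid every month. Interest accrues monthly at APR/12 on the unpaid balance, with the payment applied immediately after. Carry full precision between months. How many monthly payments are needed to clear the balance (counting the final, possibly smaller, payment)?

Monthly rate r = 27.2%/12 = 2.26667% = 0.0226667.
Recurrence: B ← B·(1+r) − £670.00.
Month 1: interest £306.68; balance after payment £13,166.68.
Month 2: interest £298.44; balance after payment £12,795.12.
Closed form: n = −ln(1 − rB₀/P)/ln(1+r) = −ln(0.54227)/ln(1.02267) ≈ 27.305, so the balance reaches zero during payment 28.

28 months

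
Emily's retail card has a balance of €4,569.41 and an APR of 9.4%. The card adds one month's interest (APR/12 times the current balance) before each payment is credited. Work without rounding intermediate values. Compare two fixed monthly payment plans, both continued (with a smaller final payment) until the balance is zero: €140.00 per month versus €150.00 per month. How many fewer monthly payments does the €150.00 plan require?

Monthly rate r = 9.4%/12 = 0.783333% = 0.00783333.
At €140.00/mo: n = ⌈−ln(1 − rB₀/P)/ln(1+r)⌉ = 38 payments (last €117.88); total interest = total paid − €4,569.41 = €728.47.
At €150.00/mo: 35 payments (last €141.01); total interest €671.60.
Payments saved = 38 − 35 = 3.

3 fewer payments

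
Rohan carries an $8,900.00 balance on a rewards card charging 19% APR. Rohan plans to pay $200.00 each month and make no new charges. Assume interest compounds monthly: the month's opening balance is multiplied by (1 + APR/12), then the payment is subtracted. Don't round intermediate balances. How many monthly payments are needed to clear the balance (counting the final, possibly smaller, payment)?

Monthly rate r = 19%/12 = 1.58333% = 0.0158333.
Recurrence: B ← B·(1+r) − $200.00.
Month 1: interest $140.92; balance after payment $8,840.92.
Month 2: interest $139.98; balance after payment $8,780.90.
Closed form: n = −ln(1 − rB₀/P)/ln(1+r) = −ln(0.29542)/ln(1.01583) ≈ 77.621, so the balance reaches zero during payment 78.

78 payments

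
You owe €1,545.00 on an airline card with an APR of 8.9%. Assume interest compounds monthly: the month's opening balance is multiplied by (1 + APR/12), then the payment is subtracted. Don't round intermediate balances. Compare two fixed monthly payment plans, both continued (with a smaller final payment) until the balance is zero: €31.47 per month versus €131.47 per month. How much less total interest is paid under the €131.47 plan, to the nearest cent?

€305.57

Monthly rate r = 8.9%/12 = 0.741667% = 0.00741667.
At €31.47/mo: n = ⌈−ln(1 − rB₀/P)/ln(1+r)⌉ = 62 payments (last €8.51); total interest = total paid − €1,545.00 = €383.18.
At €131.47/mo: 13 payments (last €44.97); total interest €77.61.
Interest saved = €383.18 − €77.61 = €305.57.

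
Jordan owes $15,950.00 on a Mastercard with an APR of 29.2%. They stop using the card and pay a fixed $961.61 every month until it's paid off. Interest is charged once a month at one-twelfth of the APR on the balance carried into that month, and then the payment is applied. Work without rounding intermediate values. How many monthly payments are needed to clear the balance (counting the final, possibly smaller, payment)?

Monthly rate r = 29.2%/12 = 2.43333% = 0.0243333.
Recurrence: B ← B·(1+r) − $961.61.
Month 1: interest $388.12; balance after payment $15,376.51.
Month 2: interest $374.16; balance after payment $14,789.06.
Closed form: n = −ln(1 − rB₀/P)/ln(1+r) = −ln(0.59639)/ln(1.02433) ≈ 21.498, so the balance reaches zero during payment 22.

22 payments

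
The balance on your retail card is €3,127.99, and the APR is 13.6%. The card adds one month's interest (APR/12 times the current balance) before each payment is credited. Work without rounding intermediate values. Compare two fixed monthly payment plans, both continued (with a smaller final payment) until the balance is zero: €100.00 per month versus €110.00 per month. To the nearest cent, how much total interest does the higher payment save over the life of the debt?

Monthly rate r = 13.6%/12 = 1.13333% = 0.0113333.
At €100.00/mo: n = ⌈−ln(1 − rB₀/P)/ln(1+r)⌉ = 39 payments (last €84.32); total interest = total paid − €3,127.99 = €756.33.
At €110.00/mo: 35 payments (last €57.27); total interest €669.28.
Interest saved = €756.33 − €669.28 = €87.05.

€87.05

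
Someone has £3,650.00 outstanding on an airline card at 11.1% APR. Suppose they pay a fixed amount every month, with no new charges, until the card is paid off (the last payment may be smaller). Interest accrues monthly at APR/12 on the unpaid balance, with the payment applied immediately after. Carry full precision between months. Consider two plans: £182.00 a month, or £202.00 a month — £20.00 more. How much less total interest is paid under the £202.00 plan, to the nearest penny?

Monthly rate r = 11.1%/12 = 0.925% = 0.00925.
At £182.00/mo: n = ⌈−ln(1 − rB₀/P)/ln(1+r)⌉ = 23 payments (last £52.09); total interest = total paid − £3,650.00 = £406.09.
At £202.00/mo: 20 payments (last £174.50); total interest £362.50.
Interest saved = £406.09 − £362.50 = £43.59.

£43.59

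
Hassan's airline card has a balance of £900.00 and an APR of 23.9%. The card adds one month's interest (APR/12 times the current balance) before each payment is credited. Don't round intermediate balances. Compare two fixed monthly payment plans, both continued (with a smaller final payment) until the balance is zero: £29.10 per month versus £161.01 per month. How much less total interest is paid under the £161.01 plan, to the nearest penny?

Monthly rate r = 23.9%/12 = 1.99167% = 0.0199167.
At £29.10/mo: n = ⌈−ln(1 − rB₀/P)/ln(1+r)⌉ = 49 payments (last £15.50); total interest = total paid − £900.00 = £512.30.
At £161.01/mo: 6 payments (last £158.60); total interest £63.65.
Interest saved = £512.30 − £63.65 = £448.65.

£448.65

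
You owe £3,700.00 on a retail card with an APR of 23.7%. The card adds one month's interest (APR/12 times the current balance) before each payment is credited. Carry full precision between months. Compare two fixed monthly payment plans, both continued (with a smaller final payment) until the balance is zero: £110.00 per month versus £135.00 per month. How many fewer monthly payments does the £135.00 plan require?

Monthly rate r = 23.7%/12 = 1.975% = 0.01975.
At £110.00/mo: n = ⌈−ln(1 − rB₀/P)/ln(1+r)⌉ = 56 payments (last £89.75); total interest = total paid − £3,700.00 = £2,439.75.
At £135.00/mo: 40 payments (last £114.81); total interest £1,679.81.
Payments saved = 56 − 40 = 16.

16 fewer payments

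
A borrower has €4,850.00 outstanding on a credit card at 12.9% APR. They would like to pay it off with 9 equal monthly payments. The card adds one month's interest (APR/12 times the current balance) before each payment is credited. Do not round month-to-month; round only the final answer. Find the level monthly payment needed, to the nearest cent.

€568.27

Monthly rate r = 12.9%/12 = 1.075% = 0.01075.
Level-payment amortization: P = B₀·r / (1 − (1+r)^(−n)) = 4850.00·0.01075 / (1 − 1.01075^(−9)).
Denominator 1 − (1+r)^(−9) = 0.0917482361.
P = 52.1375 / 0.0917482361 ≈ 568.27.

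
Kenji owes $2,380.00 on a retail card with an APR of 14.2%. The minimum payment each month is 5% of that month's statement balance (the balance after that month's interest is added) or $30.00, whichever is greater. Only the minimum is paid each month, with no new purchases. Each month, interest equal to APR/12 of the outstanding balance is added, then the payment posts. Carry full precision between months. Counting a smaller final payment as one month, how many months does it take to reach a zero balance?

58 months

Monthly rate r = 14.2%/12 = 1.18333% = 0.0118333.
While 5% of the post-interest balance exceeds $30.00, each month B ← (B·(1+r))·(1 − 0.05), i.e. B shrinks by the factor (1+r)·0.95 = 0.96124.
This holds for months 1–36. Entering month 37 the balance is $573.52; 5% of the post-interest balance is now below $30.00, so the flat $30.00 minimum applies from here.
From month 37 a fixed $30.00 at rate r clears $573.52 in 22 more payments. Total: 36 + 22 = 58 months.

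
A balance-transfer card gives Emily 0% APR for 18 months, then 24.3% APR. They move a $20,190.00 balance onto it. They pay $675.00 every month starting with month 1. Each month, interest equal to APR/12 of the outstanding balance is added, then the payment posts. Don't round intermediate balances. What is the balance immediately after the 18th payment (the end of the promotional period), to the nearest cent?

$8,040.00

Promo months 1–18 at r₀ = 0%/12 = 0; months 19+ at r₁ = 24.3%/12 = 0.02025.
After month 18 (no interest yet): B = $20,190.00 − 18·$675.00 = $8,040.00.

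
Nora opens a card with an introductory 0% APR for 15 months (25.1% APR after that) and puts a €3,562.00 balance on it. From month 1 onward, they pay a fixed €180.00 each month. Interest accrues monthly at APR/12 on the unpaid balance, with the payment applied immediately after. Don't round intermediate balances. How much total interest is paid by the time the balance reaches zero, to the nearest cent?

€55.92

Promo months 1–15 at r₀ = 0%/12 = 0; months 16+ at r₁ = 25.1%/12 = 0.0209167.
After month 15 (no interest yet): B = €3,562.00 − 15·€180.00 = €862.00.
Then at r₁ with €180.00/mo: n₂ = −ln(1 − r₁·B/P)/ln(1+r₁) ≈ 5.10 → 6 more payments.
Total paid = 20·€180.00 + €17.92 = €3,617.92; interest = €3,617.92 − €3,562.00 = €55.92.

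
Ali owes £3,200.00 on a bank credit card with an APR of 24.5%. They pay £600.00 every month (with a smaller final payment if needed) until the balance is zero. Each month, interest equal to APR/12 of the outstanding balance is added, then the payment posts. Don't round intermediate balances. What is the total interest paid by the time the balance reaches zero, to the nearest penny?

£223.73

Monthly rate r = 24.5%/12 = 2.04167% = 0.0204167.
Payoff takes n = ⌈−ln(1 − rB₀/P)/ln(1+r)⌉ = ⌈5.704⌉ = 6 payments; the last is £423.73.
Total paid = 5·£600.00 + £423.73 = £3,423.73.
Total interest = total paid − principal = £3,423.73 − £3,200.00 = £223.73.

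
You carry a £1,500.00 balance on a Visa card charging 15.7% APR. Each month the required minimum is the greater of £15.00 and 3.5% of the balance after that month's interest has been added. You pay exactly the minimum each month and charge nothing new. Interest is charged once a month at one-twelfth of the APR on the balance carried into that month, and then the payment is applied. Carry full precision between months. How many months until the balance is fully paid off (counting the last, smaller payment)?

Monthly rate r = 15.7%/12 = 1.30833% = 0.0130833.
While 3.5% of the post-interest balance exceeds £15.00, each month B ← (B·(1+r))·(1 − 0.035), i.e. B shrinks by the factor (1+r)·0.965 = 0.97763.
This holds for months 1–56. Entering month 57 the balance is £422.43; 3.5% of the post-interest balance is now below £15.00, so the flat £15.00 minimum applies from here.
From month 57 a fixed £15.00 at rate r clears £422.43 in 36 more payments. Total: 56 + 36 = 92 months.

92 months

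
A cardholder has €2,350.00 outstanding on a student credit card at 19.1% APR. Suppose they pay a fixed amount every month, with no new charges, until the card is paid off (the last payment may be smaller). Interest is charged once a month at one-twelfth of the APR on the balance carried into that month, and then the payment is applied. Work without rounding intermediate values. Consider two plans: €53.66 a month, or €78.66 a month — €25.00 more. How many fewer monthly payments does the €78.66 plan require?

Monthly rate r = 19.1%/12 = 1.59167% = 0.0159167.
At €53.66/mo: n = ⌈−ln(1 − rB₀/P)/ln(1+r)⌉ = 76 payments (last €33.63); total interest = total paid − €2,350.00 = €1,708.13.
At €78.66/mo: 41 payments (last €68.26); total interest €864.66.
Payments saved = 76 − 41 = 35.

35 fewer payments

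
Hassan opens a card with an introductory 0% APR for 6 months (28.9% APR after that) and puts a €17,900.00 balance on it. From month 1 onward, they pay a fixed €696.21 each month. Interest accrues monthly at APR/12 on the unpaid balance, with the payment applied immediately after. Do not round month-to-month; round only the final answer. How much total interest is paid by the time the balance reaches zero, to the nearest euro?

Promo months 1–6 at r₀ = 0%/12 = 0; months 7+ at r₁ = 28.9%/12 = 0.0240833.
After month 6 (no interest yet): B = €17,900.00 − 6·€696.21 = €13,722.74.
Then at r₁ with €696.21/mo: n₂ = −ln(1 − r₁·B/P)/ln(1+r₁) ≈ 27.05 → 28 more payments.
Total paid = 33·€696.21 + €36.63 = €23,011.56; interest = €23,011.56 − €17,900.00 = €5,111.56.

€5,112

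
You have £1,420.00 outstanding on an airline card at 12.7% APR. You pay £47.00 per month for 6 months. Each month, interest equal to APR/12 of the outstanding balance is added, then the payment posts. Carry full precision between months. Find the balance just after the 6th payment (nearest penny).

Monthly rate r = 12.7%/12 = 1.05833% = 0.0105833.
Each month: B ← B·(1+r) − £47.00.
Month 1: interest £15.03; balance after payment £1,388.03.
Month 2: interest £14.69; balance after payment £1,355.72.
Month 3: interest £14.35; balance after payment £1,323.07.
Month 4: interest £14.00; balance after payment £1,290.07.
Month 5: interest £13.65; balance after payment £1,256.72.
Month 6: interest £13.30; balance after payment £1,223.02.

£1,223.02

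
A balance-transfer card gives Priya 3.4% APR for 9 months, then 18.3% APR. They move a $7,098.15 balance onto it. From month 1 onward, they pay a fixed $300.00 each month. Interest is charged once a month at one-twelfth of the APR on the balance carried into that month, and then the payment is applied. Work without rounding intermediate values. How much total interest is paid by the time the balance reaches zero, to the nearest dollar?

$817

Promo months 1–9 at r₀ = 3.4%/12 = 0.00283333; months 10+ at r₁ = 18.3%/12 = 0.01525.
After month 9: iterate B ← B·(1+r₀) − $300.00 for 9 months → $4,550.41.
Then at r₁ with $300.00/mo: n₂ = −ln(1 − r₁·B/P)/ln(1+r₁) ≈ 17.38 → 18 more payments.
Total paid = 26·$300.00 + $115.07 = $7,915.07; interest = $7,915.07 − $7,098.15 = $816.92.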